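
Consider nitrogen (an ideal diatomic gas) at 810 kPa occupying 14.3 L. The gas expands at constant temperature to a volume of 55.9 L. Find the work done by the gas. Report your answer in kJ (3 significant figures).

W ≈ 15.8 kJ

Isothermal: W = nRT ln(V₂/V₁) = P₁V₁ ln(V₂/V₁).
P₁V₁ = (810 kPa)(14.3 L) = 11583 J.
W = 11583 × ln(55.9/14.3) = 11583 × 1.363
W_by_gas = 15791 J.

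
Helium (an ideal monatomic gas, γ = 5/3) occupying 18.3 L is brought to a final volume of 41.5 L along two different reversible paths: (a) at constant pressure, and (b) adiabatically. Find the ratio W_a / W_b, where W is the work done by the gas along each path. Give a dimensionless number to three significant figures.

W_a / W_b ≈ 2.01

Path (a) isobaric: W = P₁(V₂ − V₁) → W_a/(P₁V₁) = 1.268.
Path (b) adiabatic: W = P₁V₁(1 − (V₁/V₂)^(γ−1))/(γ−1) → W_b/(P₁V₁) = 0.631.
W_a / W_b = 1.268 / 0.631 = 2.009.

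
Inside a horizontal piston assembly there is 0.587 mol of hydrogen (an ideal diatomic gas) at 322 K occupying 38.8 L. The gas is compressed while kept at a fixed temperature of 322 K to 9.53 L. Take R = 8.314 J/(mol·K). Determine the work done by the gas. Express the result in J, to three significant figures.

W ≈ -2210 J

Isothermal: W = nRT ln(V₂/V₁).
W = (0.587)(8.314)(322) × ln(9.53/38.8)
  = 1571 × -1.404
W_by_gas = -2206 J.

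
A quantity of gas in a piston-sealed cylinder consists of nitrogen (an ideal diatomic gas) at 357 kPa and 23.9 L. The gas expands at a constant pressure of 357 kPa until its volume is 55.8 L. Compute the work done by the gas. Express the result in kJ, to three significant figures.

Isobaric: W = P ΔV.
W = (357 kPa)(55.8 − 23.9 L) = (357)(31.9) = 11388 J.

W ≈ 11.4 kJ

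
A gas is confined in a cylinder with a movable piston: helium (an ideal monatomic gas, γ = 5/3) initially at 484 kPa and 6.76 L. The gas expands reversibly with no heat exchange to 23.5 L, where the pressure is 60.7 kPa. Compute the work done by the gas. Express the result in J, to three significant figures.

W ≈ 2770 J

Adiabatic: W = (P₁V₁ − P₂V₂)/(γ − 1) with γ = 5/3.
P₁V₁ = 3272 J, P₂V₂ = 1426 J.
W = (3272 − 1426) / 0.6667 = 2768 J.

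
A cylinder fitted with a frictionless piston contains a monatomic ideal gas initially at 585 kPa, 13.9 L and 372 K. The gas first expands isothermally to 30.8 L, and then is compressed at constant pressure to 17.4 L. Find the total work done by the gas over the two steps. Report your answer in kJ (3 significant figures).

W_total ≈ 2.93 kJ

Step 1 (isothermal): W = P₁V₁ ln(V₂/V₁) = (8132) ln(30.8/13.9) = 6470 J.
After step 1: P = 264 kPa, V = 30.8 L, T = 372 K.
Step 2 (isobaric): W = PΔV = (264 kPa)(17.4 − 30.8 L) = -3538 J.
W_total = 6470 − 3538 = 2932 J.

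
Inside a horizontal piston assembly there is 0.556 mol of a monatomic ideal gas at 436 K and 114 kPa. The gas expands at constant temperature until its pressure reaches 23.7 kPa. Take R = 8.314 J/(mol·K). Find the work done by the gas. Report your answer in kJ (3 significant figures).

W ≈ 3.17 kJ

Isothermal process: W = nRT ln(V₂/V₁) = nRT ln(P₁/P₂).
W = (0.556)(8.314)(436) × ln(114/23.7)
  = 2015 × ln(4.81) = 2015 × 1.571
W_by_gas = 3166 J.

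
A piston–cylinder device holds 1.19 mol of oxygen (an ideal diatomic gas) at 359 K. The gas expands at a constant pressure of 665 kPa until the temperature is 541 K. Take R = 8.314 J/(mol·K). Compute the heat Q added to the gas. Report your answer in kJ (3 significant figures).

Isobaric: W = nRΔT = (1.19)(8.314)(182) = 1801 J.
ΔU = nCᵥΔT with Cᵥ = 5R/2: ΔU = (1.19)(20.79)(182) = 4502 J.
Q = ΔU + W = 4502 + 1801 = 6302 J.

Q ≈ 6.30 kJ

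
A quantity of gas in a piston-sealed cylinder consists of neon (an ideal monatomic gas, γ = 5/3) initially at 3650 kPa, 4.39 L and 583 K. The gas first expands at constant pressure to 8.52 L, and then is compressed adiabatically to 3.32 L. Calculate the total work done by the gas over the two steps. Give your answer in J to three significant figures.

W_total ≈ -25700 J

Step 1 (isobaric): W = PΔV = (3650 kPa)(8.52 − 4.39 L) = 15074 J.
After step 1: P = 3650 kPa, V = 8.52 L, T = 1131 K.
Step 2 (adiabatic): W = (P₁V₁ − P₂V₂)/(γ−1) = (31098 − 58291)/0.667 = -40789 J.
W_total = 15074 − 40789 = -25715 J.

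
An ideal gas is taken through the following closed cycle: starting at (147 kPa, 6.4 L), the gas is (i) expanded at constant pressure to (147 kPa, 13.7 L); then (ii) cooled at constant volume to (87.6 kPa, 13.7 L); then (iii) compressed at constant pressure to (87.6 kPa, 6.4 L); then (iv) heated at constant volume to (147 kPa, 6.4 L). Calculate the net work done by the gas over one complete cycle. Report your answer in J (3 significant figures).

Constant-volume legs do no work.
W(i) = (147)(13.7 − 6.4) = 1073 J; W(iii) = (87.6)(6.4 − 13.7) = -639.5 J.
W_net = 1073 − 639.5 = 433.6 J (the clockwise enclosed area).

W_net ≈ 434 J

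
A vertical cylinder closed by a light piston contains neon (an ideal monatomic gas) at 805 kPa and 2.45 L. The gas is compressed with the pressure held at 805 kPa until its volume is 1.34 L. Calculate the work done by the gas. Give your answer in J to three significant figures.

W ≈ -894 J

Isobaric: W = P ΔV.
W = (805 kPa)(1.34 − 2.45 L) = (805)(-1.11) = -893.6 J.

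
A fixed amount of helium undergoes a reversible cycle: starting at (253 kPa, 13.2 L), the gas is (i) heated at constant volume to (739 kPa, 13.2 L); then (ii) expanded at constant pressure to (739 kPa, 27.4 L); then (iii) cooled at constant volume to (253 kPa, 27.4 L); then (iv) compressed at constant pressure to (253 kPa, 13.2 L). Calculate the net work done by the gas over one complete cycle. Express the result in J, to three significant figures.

Constant-volume legs do no work.
W(ii) = (739)(27.4 − 13.2) = 10494 J; W(iv) = (253)(13.2 − 27.4) = -3593 J.
W_net = 10494 − 3593 = 6901 J (the clockwise enclosed area).

W_net ≈ 6900 J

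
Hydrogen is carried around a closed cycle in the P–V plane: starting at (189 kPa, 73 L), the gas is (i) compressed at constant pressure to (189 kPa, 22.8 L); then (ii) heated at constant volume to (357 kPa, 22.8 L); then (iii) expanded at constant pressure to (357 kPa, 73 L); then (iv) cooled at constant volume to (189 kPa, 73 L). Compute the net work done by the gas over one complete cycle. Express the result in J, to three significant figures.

Constant-volume legs do no work.
W(i) = (189)(22.8 − 73) = -9488 J; W(iii) = (357)(73 − 22.8) = 17921 J.
W_net = -9488 + 17921 = 8434 J (the clockwise enclosed area).

W_net ≈ 8430 J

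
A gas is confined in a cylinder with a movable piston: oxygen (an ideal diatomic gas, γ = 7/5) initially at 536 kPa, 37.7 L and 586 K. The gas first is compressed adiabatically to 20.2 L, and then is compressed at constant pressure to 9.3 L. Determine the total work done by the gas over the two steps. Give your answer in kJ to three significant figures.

Step 1 (adiabatic): W = (P₁V₁ − P₂V₂)/(γ−1) = (20207 − 25936)/0.4 = -14322 J.
After step 1: P = 1284 kPa, V = 20.2 L, T = 752.1 K.
Step 2 (isobaric): W = PΔV = (1284 kPa)(9.3 − 20.2 L) = -13995 J.
W_total = -14322 − 13995 = -28317 J.

W_total ≈ -28.3 kJ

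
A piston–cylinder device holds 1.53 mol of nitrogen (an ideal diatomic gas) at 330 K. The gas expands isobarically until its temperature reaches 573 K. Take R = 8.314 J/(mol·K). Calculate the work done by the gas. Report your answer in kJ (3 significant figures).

Isobaric: W = P ΔV = nR ΔT.
W = (1.53)(8.314)(573 − 330) = 3091 J.

W ≈ 3.09 kJ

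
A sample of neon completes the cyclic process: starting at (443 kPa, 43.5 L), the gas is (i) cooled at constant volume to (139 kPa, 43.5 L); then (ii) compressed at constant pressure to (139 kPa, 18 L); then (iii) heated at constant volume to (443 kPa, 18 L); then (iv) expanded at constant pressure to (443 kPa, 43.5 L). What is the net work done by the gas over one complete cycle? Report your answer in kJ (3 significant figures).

W_net ≈ 7.75 kJ

Constant-volume legs do no work.
W(ii) = (139)(18 − 43.5) = -3544 J; W(iv) = (443)(43.5 − 18) = 11296 J.
W_net = -3544 + 11296 = 7752 J (the clockwise enclosed area).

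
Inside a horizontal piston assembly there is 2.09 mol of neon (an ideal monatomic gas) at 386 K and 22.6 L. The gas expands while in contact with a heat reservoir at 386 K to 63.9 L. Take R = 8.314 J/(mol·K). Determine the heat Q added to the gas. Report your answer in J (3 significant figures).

Isothermal ⇒ ΔU = 0, so Q = W = nRT ln(V₂/V₁).
Q = (2.09)(8.314)(386) ln(63.9/22.6) = 6707 × 1.039 = 6971 J.

Q ≈ 6970 J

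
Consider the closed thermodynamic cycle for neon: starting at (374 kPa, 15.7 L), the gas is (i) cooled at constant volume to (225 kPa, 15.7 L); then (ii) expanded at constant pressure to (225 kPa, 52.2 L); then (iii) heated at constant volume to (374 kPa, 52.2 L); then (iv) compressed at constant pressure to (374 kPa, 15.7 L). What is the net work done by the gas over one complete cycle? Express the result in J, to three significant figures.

Constant-volume legs do no work.
W(ii) = (225)(52.2 − 15.7) = 8212 J; W(iv) = (374)(15.7 − 52.2) = -13651 J.
W_net = 8212 − 13651 = -5438 J (the counter-clockwise enclosed area).

W_net ≈ -5440 J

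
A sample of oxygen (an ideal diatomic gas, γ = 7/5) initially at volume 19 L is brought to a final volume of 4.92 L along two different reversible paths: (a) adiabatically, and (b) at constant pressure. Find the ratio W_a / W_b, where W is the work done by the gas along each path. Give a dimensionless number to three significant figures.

Path (a) adiabatic: W = P₁V₁(1 − (V₁/V₂)^(γ−1))/(γ−1) → W_a/(P₁V₁) = -1.792.
Path (b) isobaric: W = P₁(V₂ − V₁) → W_b/(P₁V₁) = -0.7411.
W_a / W_b = -1.792 / -0.7411 = 2.418.

W_a / W_b ≈ 2.42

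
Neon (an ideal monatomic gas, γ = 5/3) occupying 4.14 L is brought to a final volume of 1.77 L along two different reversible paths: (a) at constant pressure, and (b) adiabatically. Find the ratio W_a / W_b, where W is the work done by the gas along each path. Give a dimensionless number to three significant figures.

Path (a) isobaric: W = P₁(V₂ − V₁) → W_a/(P₁V₁) = -0.5725.
Path (b) adiabatic: W = P₁V₁(1 − (V₁/V₂)^(γ−1))/(γ−1) → W_b/(P₁V₁) = -1.143.
W_a / W_b = -0.5725 / -1.143 = 0.5008.

W_a / W_b ≈ 0.501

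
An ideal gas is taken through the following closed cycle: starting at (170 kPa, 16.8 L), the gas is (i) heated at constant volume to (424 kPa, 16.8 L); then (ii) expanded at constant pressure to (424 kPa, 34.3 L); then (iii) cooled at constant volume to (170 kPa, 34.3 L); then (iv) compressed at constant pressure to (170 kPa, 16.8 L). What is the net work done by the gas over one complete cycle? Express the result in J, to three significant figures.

Constant-volume legs do no work.
W(ii) = (424)(34.3 − 16.8) = 7420 J; W(iv) = (170)(16.8 − 34.3) = -2975 J.
W_net = 7420 − 2975 = 4445 J (the clockwise enclosed area).

W_net ≈ 4440 J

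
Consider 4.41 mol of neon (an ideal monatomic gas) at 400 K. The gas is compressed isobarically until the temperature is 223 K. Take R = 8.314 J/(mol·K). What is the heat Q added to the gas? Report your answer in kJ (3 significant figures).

Q ≈ -16.2 kJ

Isobaric: W = nRΔT = (4.41)(8.314)(-177) = -6490 J.
ΔU = nCᵥΔT with Cᵥ = 3R/2: ΔU = (4.41)(12.47)(-177) = -9734 J.
Q = ΔU + W = -9734 − 6490 = -16224 J.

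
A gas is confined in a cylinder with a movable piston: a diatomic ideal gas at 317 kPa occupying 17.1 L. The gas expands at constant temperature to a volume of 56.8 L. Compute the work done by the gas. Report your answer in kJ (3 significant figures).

W ≈ 6.51 kJ

Isothermal: W = nRT ln(V₂/V₁) = P₁V₁ ln(V₂/V₁).
P₁V₁ = (317 kPa)(17.1 L) = 5421 J.
W = 5421 × ln(56.8/17.1) = 5421 × 1.2
W_by_gas = 6507 J.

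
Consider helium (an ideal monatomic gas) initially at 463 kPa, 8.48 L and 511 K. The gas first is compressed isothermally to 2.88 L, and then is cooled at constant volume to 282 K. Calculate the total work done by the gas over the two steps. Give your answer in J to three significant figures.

W_total ≈ -4240 J

Step 1 (isothermal): W = P₁V₁ ln(V₂/V₁) = (3926) ln(2.88/8.48) = -4240 J.
Step 2 (isochoric): W = 0 (constant volume).
W_total = -4240 + 0 = -4240 J.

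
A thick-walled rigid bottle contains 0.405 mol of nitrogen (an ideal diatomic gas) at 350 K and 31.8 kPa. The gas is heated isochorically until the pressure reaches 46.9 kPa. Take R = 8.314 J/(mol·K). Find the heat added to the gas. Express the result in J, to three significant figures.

Constant volume ⇒ W = 0, so Q = ΔU = nCᵥΔT with Cᵥ = 5R/2 = 20.79 J/(mol·K).
At constant V, T₂/T₁ = P₂/P₁ ⇒ ΔT = T₁(P₂/P₁ − 1) = 350·(46.9/31.8 − 1) = 166.2 K.
ΔU = (0.405)(20.79)(166.2) = 1399 J.

Q ≈ 1400 J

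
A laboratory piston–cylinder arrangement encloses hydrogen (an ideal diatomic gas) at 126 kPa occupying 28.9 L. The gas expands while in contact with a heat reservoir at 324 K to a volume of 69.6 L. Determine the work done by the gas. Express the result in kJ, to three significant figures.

Isothermal: W = nRT ln(V₂/V₁) = P₁V₁ ln(V₂/V₁).
P₁V₁ = (126 kPa)(28.9 L) = 3641 J.
W = 3641 × ln(69.6/28.9) = 3641 × 0.8789
W_by_gas = 3201 J.

W ≈ 3.20 kJ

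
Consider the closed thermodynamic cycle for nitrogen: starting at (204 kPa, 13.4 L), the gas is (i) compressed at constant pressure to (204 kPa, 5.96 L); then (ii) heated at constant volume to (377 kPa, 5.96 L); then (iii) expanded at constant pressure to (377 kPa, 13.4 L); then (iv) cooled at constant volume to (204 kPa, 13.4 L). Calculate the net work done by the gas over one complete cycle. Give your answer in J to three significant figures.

Constant-volume legs do no work.
W(i) = (204)(5.96 − 13.4) = -1518 J; W(iii) = (377)(13.4 − 5.96) = 2805 J.
W_net = -1518 + 2805 = 1287 J (the clockwise enclosed area).

W_net ≈ 1290 J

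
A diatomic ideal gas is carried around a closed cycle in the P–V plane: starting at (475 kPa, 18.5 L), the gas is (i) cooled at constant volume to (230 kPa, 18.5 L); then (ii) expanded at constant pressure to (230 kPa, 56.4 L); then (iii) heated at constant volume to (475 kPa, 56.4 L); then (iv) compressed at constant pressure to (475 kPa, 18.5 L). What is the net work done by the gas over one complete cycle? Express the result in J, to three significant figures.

Constant-volume legs do no work.
W(ii) = (230)(56.4 − 18.5) = 8717 J; W(iv) = (475)(18.5 − 56.4) = -18002 J.
W_net = 8717 − 18002 = -9286 J (the counter-clockwise enclosed area).

W_net ≈ -9290 J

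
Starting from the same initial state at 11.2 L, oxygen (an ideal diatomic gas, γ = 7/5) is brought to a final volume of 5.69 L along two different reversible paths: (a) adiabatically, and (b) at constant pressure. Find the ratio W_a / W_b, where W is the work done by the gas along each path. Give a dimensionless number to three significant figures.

W_a / W_b ≈ 1.58

Path (a) adiabatic: W = P₁V₁(1 − (V₁/V₂)^(γ−1))/(γ−1) → W_a/(P₁V₁) = -0.7778.
Path (b) isobaric: W = P₁(V₂ − V₁) → W_b/(P₁V₁) = -0.492.
W_a / W_b = -0.7778 / -0.492 = 1.581.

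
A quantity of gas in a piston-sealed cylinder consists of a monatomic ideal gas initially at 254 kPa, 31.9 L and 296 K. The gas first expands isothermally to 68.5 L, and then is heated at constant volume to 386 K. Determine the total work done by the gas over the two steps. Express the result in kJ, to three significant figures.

W_total ≈ 6.19 kJ

Step 1 (isothermal): W = P₁V₁ ln(V₂/V₁) = (8103) ln(68.5/31.9) = 6192 J.
Step 2 (isochoric): W = 0 (constant volume).
W_total = 6192 + 0 = 6192 J.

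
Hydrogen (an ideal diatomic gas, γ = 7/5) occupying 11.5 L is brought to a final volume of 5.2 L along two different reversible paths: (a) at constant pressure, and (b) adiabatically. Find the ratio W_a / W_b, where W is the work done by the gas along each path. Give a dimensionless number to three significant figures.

W_a / W_b ≈ 0.586

Path (a) isobaric: W = P₁(V₂ − V₁) → W_a/(P₁V₁) = -0.5478.
Path (b) adiabatic: W = P₁V₁(1 − (V₁/V₂)^(γ−1))/(γ−1) → W_b/(P₁V₁) = -0.9341.
W_a / W_b = -0.5478 / -0.9341 = 0.5865.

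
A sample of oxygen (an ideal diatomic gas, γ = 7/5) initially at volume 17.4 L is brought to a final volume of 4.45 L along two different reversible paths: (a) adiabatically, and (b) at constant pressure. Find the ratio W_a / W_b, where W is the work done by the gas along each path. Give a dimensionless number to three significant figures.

Path (a) adiabatic: W = P₁V₁(1 − (V₁/V₂)^(γ−1))/(γ−1) → W_a/(P₁V₁) = -1.813.
Path (b) isobaric: W = P₁(V₂ − V₁) → W_b/(P₁V₁) = -0.7443.
W_a / W_b = -1.813 / -0.7443 = 2.436.

W_a / W_b ≈ 2.44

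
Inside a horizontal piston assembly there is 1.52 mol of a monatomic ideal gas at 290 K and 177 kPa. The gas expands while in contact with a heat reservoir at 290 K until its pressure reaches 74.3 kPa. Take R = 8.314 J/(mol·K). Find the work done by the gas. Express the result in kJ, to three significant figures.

W ≈ 3.18 kJ

Isothermal process: W = nRT ln(V₂/V₁) = nRT ln(P₁/P₂).
W = (1.52)(8.314)(290) × ln(177/74.3)
  = 3665 × ln(2.382) = 3665 × 0.868
W_by_gas = 3181 J.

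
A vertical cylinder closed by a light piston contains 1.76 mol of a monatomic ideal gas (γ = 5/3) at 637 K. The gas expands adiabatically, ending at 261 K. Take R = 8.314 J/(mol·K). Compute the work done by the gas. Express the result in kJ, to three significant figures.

W ≈ 8.25 kJ

Adiabatic ⇒ Q = 0, so W_by = −ΔU = nCᵥ(T₁ − T₂).
Cᵥ = 3R/2 = 12.47 J/(mol·K).
W = (1.76)(12.47)(637 − 261) = 8253 J.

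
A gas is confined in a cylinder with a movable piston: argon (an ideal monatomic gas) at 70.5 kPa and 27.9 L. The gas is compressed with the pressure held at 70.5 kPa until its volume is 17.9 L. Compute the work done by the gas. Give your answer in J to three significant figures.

Isobaric: W = P ΔV.
W = (70.5 kPa)(17.9 − 27.9 L) = (70.5)(-10) = -705 J.

W ≈ -705 J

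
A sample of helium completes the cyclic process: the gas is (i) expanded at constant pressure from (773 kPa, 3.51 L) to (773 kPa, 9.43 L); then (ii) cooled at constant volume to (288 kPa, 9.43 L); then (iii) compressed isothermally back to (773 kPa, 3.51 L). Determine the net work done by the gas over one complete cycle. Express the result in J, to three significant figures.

Leg (i): W = PΔV = (773)(9.43 − 3.51) = 4576 J.
Leg (ii): W = 0.
Leg (iii): W = PᵢVᵢ ln(V_f/Vᵢ) = (2716) ln(3.51/9.43) = -2684 J.
W_net = 4576 − 2684 = 1892 J.

W_net ≈ 1890 J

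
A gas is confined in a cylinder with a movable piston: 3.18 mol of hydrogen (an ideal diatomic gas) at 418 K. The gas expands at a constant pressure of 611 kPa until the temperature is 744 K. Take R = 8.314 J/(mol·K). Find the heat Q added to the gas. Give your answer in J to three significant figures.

Isobaric: W = nRΔT = (3.18)(8.314)(326) = 8619 J.
ΔU = nCᵥΔT with Cᵥ = 5R/2: ΔU = (3.18)(20.79)(326) = 21547 J.
Q = ΔU + W = 21547 + 8619 = 30166 J.

Q ≈ 30200 J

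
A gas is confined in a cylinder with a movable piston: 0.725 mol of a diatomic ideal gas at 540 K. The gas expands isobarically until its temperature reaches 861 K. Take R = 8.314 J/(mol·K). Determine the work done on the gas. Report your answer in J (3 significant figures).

Isobaric: W = P ΔV = nR ΔT.
W = (0.725)(8.314)(861 − 540) = 1935 J.
Work on gas = −W_by = -1935 J.

W ≈ -1930 J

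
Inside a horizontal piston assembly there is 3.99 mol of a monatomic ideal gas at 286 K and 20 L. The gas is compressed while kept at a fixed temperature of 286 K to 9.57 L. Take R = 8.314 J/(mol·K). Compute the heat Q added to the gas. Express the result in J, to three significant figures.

Q ≈ -6990 J

Isothermal ⇒ ΔU = 0, so Q = W = nRT ln(V₂/V₁).
Q = (3.99)(8.314)(286) ln(9.57/20) = 9487 × -0.7371 = -6993 J.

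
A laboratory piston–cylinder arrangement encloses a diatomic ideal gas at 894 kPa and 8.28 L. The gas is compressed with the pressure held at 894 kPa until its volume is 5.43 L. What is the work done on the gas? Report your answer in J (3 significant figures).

W ≈ 2550 J

Isobaric: W = P ΔV.
W = (894 kPa)(5.43 − 8.28 L) = (894)(-2.85) = -2548 J.
Work on gas = −W_by = 2548 J.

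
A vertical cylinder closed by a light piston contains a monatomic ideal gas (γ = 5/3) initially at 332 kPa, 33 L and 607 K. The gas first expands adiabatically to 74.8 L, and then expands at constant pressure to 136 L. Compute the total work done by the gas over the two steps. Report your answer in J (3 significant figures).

W_total ≈ 12100 J

Step 1 (adiabatic): W = (P₁V₁ − P₂V₂)/(γ−1) = (10956 − 6349)/0.667 = 6910 J.
After step 1: P = 84.88 kPa, V = 74.8 L, T = 351.8 K.
Step 2 (isobaric): W = PΔV = (84.88 kPa)(136 − 74.8 L) = 5195 J.
W_total = 6910 + 5195 = 12105 J.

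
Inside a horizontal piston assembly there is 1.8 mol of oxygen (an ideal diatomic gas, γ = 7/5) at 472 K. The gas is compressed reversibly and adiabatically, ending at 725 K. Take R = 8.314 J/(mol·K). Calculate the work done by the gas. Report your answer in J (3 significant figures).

W ≈ -9470 J

Adiabatic ⇒ Q = 0, so W_by = −ΔU = nCᵥ(T₁ − T₂).
Cᵥ = 5R/2 = 20.79 J/(mol·K).
W = (1.8)(20.79)(472 − 725) = -9465 J.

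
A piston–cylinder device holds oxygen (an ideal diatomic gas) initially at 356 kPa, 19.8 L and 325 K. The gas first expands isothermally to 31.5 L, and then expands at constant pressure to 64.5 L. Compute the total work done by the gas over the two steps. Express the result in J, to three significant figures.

Step 1 (isothermal): W = P₁V₁ ln(V₂/V₁) = (7049) ln(31.5/19.8) = 3273 J.
After step 1: P = 223.8 kPa, V = 31.5 L, T = 325 K.
Step 2 (isobaric): W = PΔV = (223.8 kPa)(64.5 − 31.5 L) = 7384 J.
W_total = 3273 + 7384 = 10657 J.

W_total ≈ 10700 J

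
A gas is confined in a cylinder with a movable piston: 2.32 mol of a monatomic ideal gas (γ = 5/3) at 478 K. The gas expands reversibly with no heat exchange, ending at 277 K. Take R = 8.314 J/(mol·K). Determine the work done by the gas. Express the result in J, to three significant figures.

Adiabatic ⇒ Q = 0, so W_by = −ΔU = nCᵥ(T₁ − T₂).
Cᵥ = 3R/2 = 12.47 J/(mol·K).
W = (2.32)(12.47)(478 − 277) = 5815 J.

W ≈ 5820 J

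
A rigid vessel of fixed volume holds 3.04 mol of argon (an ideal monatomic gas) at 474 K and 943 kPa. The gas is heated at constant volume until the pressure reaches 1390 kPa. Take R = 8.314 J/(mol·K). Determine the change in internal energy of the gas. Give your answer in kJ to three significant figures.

ΔU ≈ 8.52 kJ

Constant volume ⇒ W = 0, so Q = ΔU = nCᵥΔT with Cᵥ = 3R/2 = 12.47 J/(mol·K).
At constant V, T₂/T₁ = P₂/P₁ ⇒ ΔT = T₁(P₂/P₁ − 1) = 474·(1390/943 − 1) = 224.7 K.
ΔU = (3.04)(12.47)(224.7) = 8518 J.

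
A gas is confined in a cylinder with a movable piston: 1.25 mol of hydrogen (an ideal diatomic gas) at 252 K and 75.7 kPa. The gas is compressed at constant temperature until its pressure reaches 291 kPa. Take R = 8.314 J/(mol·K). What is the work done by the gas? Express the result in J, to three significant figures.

W ≈ -3530 J

Isothermal process: W = nRT ln(V₂/V₁) = nRT ln(P₁/P₂).
W = (1.25)(8.314)(252) × ln(75.7/291)
  = 2619 × ln(0.2601) = 2619 × -1.347
W_by_gas = -3526 J.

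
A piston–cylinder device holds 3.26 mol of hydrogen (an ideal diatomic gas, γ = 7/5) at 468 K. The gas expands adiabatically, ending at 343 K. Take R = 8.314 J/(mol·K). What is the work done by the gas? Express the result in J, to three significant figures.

W ≈ 8470 J

Adiabatic ⇒ Q = 0, so W_by = −ΔU = nCᵥ(T₁ − T₂).
Cᵥ = 5R/2 = 20.79 J/(mol·K).
W = (3.26)(20.79)(468 − 343) = 8470 J.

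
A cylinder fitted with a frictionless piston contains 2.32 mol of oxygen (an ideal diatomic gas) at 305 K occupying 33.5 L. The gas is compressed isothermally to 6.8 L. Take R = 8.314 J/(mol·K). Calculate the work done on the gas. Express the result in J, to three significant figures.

W ≈ 9380 J

Isothermal: W = nRT ln(V₂/V₁).
W = (2.32)(8.314)(305) × ln(6.8/33.5)
  = 5883 × -1.595
W_by_gas = -9381 J; work on gas = −W_by = 9381 J.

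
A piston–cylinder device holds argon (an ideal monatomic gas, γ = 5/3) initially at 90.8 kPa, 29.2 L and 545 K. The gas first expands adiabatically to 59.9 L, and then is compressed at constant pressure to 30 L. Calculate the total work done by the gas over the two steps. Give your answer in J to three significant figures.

W_total ≈ 694 J

Step 1 (adiabatic): W = (P₁V₁ − P₂V₂)/(γ−1) = (2651 − 1642)/0.667 = 1514 J.
After step 1: P = 27.42 kPa, V = 59.9 L, T = 337.6 K.
Step 2 (isobaric): W = PΔV = (27.42 kPa)(30 − 59.9 L) = -819.8 J.
W_total = 1514 − 819.8 = 693.9 J.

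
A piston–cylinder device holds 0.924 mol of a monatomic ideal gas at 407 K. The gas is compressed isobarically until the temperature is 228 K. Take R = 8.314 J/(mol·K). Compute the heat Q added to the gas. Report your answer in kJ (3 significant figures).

Q ≈ -3.44 kJ

Isobaric: W = nRΔT = (0.924)(8.314)(-179) = -1375 J.
ΔU = nCᵥΔT with Cᵥ = 3R/2: ΔU = (0.924)(12.47)(-179) = -2063 J.
Q = ΔU + W = -2063 − 1375 = -3438 J.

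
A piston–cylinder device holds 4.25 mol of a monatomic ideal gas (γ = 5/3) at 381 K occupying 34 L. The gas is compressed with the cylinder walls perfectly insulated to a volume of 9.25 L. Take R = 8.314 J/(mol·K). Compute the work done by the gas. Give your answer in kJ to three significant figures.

W ≈ -27.9 kJ

Adiabatic: TV^(γ−1) = const with γ = 5/3.
T₂ = T₁ (V₁/V₂)^(γ−1) = 381 × (34/9.25)^0.667 = 381 × 2.382 = 907.4 K.
W_by = nCᵥ(T₁ − T₂) = (4.25)(12.47)(381 − 907.4) = -27902 J.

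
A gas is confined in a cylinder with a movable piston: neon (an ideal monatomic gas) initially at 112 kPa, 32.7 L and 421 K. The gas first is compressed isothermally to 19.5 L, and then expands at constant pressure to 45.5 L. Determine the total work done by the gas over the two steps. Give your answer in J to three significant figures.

Step 1 (isothermal): W = P₁V₁ ln(V₂/V₁) = (3662) ln(19.5/32.7) = -1893 J.
After step 1: P = 187.8 kPa, V = 19.5 L, T = 421 K.
Step 2 (isobaric): W = PΔV = (187.8 kPa)(45.5 − 19.5 L) = 4883 J.
W_total = -1893 + 4883 = 2990 J.

W_total ≈ 2990 J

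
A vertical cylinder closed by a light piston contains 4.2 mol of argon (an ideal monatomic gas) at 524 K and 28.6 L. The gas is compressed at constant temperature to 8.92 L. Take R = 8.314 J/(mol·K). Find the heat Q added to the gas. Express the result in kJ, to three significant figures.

Isothermal ⇒ ΔU = 0, so Q = W = nRT ln(V₂/V₁).
Q = (4.2)(8.314)(524) ln(8.92/28.6) = 18297 × -1.165 = -21319 J.

Q ≈ -21.3 kJ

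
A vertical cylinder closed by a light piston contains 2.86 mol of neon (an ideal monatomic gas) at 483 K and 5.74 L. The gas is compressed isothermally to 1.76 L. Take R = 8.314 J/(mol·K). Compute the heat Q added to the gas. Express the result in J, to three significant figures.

Isothermal ⇒ ΔU = 0, so Q = W = nRT ln(V₂/V₁).
Q = (2.86)(8.314)(483) ln(1.76/5.74) = 11485 × -1.182 = -13577 J.

Q ≈ -13600 J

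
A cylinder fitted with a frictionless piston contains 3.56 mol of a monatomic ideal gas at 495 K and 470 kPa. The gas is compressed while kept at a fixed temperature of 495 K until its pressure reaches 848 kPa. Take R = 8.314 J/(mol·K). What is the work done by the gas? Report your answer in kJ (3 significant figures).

W ≈ -8.65 kJ

Isothermal process: W = nRT ln(V₂/V₁) = nRT ln(P₁/P₂).
W = (3.56)(8.314)(495) × ln(470/848)
  = 14651 × ln(0.5542) = 14651 × -0.5901
W_by_gas = -8646 J.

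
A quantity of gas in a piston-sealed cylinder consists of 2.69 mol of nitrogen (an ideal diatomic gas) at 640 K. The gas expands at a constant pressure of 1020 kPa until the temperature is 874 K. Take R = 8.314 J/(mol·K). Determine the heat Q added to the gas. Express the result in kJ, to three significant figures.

Q ≈ 18.3 kJ

Isobaric: W = nRΔT = (2.69)(8.314)(234) = 5233 J.
ΔU = nCᵥΔT with Cᵥ = 5R/2: ΔU = (2.69)(20.79)(234) = 13083 J.
Q = ΔU + W = 13083 + 5233 = 18317 J.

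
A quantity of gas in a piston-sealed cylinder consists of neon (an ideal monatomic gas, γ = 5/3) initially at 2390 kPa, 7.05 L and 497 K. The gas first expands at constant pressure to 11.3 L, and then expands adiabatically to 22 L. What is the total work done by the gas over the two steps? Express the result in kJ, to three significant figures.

W_total ≈ 24.7 kJ

Step 1 (isobaric): W = PΔV = (2390 kPa)(11.3 − 7.05 L) = 10158 J.
After step 1: P = 2390 kPa, V = 11.3 L, T = 796.6 K.
Step 2 (adiabatic): W = (P₁V₁ − P₂V₂)/(γ−1) = (27007 − 17321)/0.667 = 14529 J.
W_total = 10158 + 14529 = 24686 J.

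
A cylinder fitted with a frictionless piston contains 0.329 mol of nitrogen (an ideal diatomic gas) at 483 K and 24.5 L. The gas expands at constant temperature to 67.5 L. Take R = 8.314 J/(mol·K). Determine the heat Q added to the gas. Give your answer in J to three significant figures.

Isothermal ⇒ ΔU = 0, so Q = W = nRT ln(V₂/V₁).
Q = (0.329)(8.314)(483) ln(67.5/24.5) = 1321 × 1.013 = 1339 J.

Q ≈ 1340 J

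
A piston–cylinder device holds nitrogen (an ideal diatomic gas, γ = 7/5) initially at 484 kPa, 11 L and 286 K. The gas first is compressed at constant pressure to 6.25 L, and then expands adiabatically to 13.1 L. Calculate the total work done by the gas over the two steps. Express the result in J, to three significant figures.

W_total ≈ -361 J

Step 1 (isobaric): W = PΔV = (484 kPa)(6.25 − 11 L) = -2299 J.
After step 1: P = 484 kPa, V = 6.25 L, T = 162.5 K.
Step 2 (adiabatic): W = (P₁V₁ − P₂V₂)/(γ−1) = (3025 − 2250)/0.4 = 1938 J.
W_total = -2299 + 1938 = -361.3 J.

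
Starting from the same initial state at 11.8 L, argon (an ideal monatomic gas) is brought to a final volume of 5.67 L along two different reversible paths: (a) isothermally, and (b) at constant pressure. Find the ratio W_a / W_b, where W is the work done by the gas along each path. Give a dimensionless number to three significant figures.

W_a / W_b ≈ 1.41

Path (a) isothermal: W = P₁V₁ ln(V₂/V₁) → W_a/(P₁V₁) = -0.7329.
Path (b) isobaric: W = P₁(V₂ − V₁) → W_b/(P₁V₁) = -0.5195.
W_a / W_b = -0.7329 / -0.5195 = 1.411.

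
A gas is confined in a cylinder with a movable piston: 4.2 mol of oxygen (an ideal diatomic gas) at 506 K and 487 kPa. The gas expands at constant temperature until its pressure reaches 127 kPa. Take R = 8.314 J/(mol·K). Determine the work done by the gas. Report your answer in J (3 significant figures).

Isothermal process: W = nRT ln(V₂/V₁) = nRT ln(P₁/P₂).
W = (4.2)(8.314)(506) × ln(487/127)
  = 17669 × ln(3.835) = 17669 × 1.344
W_by_gas = 23748 J.

W ≈ 23700 J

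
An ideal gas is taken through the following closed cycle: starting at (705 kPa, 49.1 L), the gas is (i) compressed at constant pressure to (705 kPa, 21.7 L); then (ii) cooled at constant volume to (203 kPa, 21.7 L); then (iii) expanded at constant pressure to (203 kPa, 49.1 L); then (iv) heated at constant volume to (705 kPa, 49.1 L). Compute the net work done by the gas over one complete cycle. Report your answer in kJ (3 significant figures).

W_net ≈ -13.8 kJ

Constant-volume legs do no work.
W(i) = (705)(21.7 − 49.1) = -19317 J; W(iii) = (203)(49.1 − 21.7) = 5562 J.
W_net = -19317 + 5562 = -13755 J (the counter-clockwise enclosed area).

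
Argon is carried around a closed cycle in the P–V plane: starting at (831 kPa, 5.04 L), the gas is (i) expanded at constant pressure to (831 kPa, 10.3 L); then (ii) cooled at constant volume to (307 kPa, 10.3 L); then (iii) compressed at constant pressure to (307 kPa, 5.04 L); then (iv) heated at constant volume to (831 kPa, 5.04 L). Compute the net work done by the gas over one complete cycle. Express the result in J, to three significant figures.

Constant-volume legs do no work.
W(i) = (831)(10.3 − 5.04) = 4371 J; W(iii) = (307)(5.04 − 10.3) = -1615 J.
W_net = 4371 − 1615 = 2756 J (the clockwise enclosed area).

W_net ≈ 2760 J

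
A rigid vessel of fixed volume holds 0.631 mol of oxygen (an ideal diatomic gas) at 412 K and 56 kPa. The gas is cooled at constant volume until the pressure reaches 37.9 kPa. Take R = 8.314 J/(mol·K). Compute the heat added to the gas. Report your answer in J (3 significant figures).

Q ≈ -1750 J

Constant volume ⇒ W = 0, so Q = ΔU = nCᵥΔT with Cᵥ = 5R/2 = 20.79 J/(mol·K).
At constant V, T₂/T₁ = P₂/P₁ ⇒ ΔT = T₁(P₂/P₁ − 1) = 412·(37.9/56 − 1) = -133.2 K.
ΔU = (0.631)(20.79)(-133.2) = -1746 J.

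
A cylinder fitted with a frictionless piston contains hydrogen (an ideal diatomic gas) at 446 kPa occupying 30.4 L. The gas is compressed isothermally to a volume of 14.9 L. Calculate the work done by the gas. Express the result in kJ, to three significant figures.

Isothermal: W = nRT ln(V₂/V₁) = P₁V₁ ln(V₂/V₁).
P₁V₁ = (446 kPa)(30.4 L) = 13558 J.
W = 13558 × ln(14.9/30.4) = 13558 × -0.7131
W_by_gas = -9668 J.

W ≈ -9.67 kJ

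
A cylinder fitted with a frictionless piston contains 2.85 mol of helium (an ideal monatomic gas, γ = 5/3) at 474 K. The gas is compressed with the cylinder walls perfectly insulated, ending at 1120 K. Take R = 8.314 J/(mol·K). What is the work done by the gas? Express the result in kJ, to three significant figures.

W ≈ -23.0 kJ

Adiabatic ⇒ Q = 0, so W_by = −ΔU = nCᵥ(T₁ − T₂).
Cᵥ = 3R/2 = 12.47 J/(mol·K).
W = (2.85)(12.47)(474 − 1120) = -22960 J.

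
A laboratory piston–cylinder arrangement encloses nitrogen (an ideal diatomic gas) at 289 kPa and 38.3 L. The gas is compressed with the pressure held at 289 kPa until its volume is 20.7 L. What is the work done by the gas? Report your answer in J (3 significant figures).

Isobaric: W = P ΔV.
W = (289 kPa)(20.7 − 38.3 L) = (289)(-17.6) = -5086 J.

W ≈ -5090 J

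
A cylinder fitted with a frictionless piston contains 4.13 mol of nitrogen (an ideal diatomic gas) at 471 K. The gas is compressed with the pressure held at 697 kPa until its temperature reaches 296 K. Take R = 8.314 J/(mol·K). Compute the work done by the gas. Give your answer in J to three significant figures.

W ≈ -6010 J

Isobaric: W = P ΔV = nR ΔT.
W = (4.13)(8.314)(296 − 471) = -6009 J.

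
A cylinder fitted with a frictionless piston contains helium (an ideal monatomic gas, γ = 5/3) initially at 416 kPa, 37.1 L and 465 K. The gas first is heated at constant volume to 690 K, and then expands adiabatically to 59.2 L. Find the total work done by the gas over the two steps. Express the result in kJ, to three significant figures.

Step 1 (isochoric): W = 0 (constant volume).
After step 1: P = 617.3 kPa (V unchanged).
Step 2 (adiabatic): W = (P₁V₁ − P₂V₂)/(γ−1) = (22901 − 16771)/0.667 = 9195 J.
W_total = 0 + 9195 = 9195 J.

W_total ≈ 9.20 kJ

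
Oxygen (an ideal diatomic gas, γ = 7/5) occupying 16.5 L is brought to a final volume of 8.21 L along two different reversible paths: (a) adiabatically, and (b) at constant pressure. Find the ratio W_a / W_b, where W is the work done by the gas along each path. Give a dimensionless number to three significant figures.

Path (a) adiabatic: W = P₁V₁(1 − (V₁/V₂)^(γ−1))/(γ−1) → W_a/(P₁V₁) = -0.8052.
Path (b) isobaric: W = P₁(V₂ − V₁) → W_b/(P₁V₁) = -0.5024.
W_a / W_b = -0.8052 / -0.5024 = 1.603.

W_a / W_b ≈ 1.60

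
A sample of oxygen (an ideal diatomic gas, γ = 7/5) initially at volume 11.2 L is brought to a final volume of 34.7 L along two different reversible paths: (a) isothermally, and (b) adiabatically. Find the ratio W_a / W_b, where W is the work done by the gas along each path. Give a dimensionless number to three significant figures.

W_a / W_b ≈ 1.24

Path (a) isothermal: W = P₁V₁ ln(V₂/V₁) → W_a/(P₁V₁) = 1.131.
Path (b) adiabatic: W = P₁V₁(1 − (V₁/V₂)^(γ−1))/(γ−1) → W_b/(P₁V₁) = 0.9096.
W_a / W_b = 1.131 / 0.9096 = 1.243.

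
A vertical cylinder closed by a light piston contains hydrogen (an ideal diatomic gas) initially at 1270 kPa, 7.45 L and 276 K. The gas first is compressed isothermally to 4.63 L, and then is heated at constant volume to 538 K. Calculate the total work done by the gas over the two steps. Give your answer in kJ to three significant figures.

W_total ≈ -4.50 kJ

Step 1 (isothermal): W = P₁V₁ ln(V₂/V₁) = (9462) ln(4.63/7.45) = -4500 J.
Step 2 (isochoric): W = 0 (constant volume).
W_total = -4500 + 0 = -4500 J.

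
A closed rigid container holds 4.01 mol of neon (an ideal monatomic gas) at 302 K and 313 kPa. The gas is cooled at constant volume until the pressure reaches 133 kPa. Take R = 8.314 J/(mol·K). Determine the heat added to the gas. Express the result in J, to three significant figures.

Constant volume ⇒ W = 0, so Q = ΔU = nCᵥΔT with Cᵥ = 3R/2 = 12.47 J/(mol·K).
At constant V, T₂/T₁ = P₂/P₁ ⇒ ΔT = T₁(P₂/P₁ − 1) = 302·(133/313 − 1) = -173.7 K.
ΔU = (4.01)(12.47)(-173.7) = -8685 J.

Q ≈ -8690 J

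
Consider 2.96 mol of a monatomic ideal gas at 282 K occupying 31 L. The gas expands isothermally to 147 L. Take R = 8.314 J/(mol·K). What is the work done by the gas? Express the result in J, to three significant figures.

W ≈ 10800 J

Isothermal: W = nRT ln(V₂/V₁).
W = (2.96)(8.314)(282) × ln(147/31)
  = 6940 × 1.556
W_by_gas = 10802 J.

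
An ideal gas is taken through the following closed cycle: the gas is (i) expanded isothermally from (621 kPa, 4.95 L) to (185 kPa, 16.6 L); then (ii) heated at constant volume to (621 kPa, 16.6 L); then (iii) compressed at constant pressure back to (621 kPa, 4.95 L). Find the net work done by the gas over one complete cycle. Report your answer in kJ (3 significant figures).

W_net ≈ -3.52 kJ

Leg (i): W = PᵢVᵢ ln(V_f/Vᵢ) = (3074) ln(16.6/4.95) = 3720 J.
Leg (ii): W = 0.
Leg (iii): W = PΔV = (621)(4.95 − 16.6) = -7235 J.
W_net = 3720 − 7235 = -3515 J.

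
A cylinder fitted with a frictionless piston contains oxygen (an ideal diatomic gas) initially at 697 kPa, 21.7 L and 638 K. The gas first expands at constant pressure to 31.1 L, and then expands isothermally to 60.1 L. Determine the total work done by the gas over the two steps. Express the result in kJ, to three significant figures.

W_total ≈ 20.8 kJ

Step 1 (isobaric): W = PΔV = (697 kPa)(31.1 − 21.7 L) = 6552 J.
After step 1: P = 697 kPa, V = 31.1 L, T = 914.4 K.
Step 2 (isothermal): W = P₁V₁ ln(V₂/V₁) = (21677) ln(60.1/31.1) = 14281 J.
W_total = 6552 + 14281 = 20832 J.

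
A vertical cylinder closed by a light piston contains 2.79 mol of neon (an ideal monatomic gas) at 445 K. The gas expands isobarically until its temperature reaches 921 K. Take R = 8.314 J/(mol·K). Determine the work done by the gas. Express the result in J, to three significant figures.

Isobaric: W = P ΔV = nR ΔT.
W = (2.79)(8.314)(921 − 445) = 11041 J.

W ≈ 11000 J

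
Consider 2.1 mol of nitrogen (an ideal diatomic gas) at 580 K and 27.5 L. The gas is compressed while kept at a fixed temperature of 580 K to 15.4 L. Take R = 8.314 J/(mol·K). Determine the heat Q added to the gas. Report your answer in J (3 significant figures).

Q ≈ -5870 J

Isothermal ⇒ ΔU = 0, so Q = W = nRT ln(V₂/V₁).
Q = (2.1)(8.314)(580) ln(15.4/27.5) = 10126 × -0.5798 = -5872 J.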